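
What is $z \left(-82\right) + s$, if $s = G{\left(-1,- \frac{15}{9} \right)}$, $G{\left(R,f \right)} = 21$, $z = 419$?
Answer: $-34337$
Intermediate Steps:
$s = 21$
$z \left(-82\right) + s = 419 \left(-82\right) + 21 = -34358 + 21 = -34337$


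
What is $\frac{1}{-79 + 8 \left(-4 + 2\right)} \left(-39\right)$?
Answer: $\frac{39}{95} \approx 0.41053$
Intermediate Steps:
$\frac{1}{-79 + 8 \left(-4 + 2\right)} \left(-39\right) = \frac{1}{-79 + 8 \left(-2\right)} \left(-39\right) = \frac{1}{-79 - 16} \left(-39\right) = \frac{1}{-95} \left(-39\right) = \left(- \frac{1}{95}\right) \left(-39\right) = \frac{39}{95}$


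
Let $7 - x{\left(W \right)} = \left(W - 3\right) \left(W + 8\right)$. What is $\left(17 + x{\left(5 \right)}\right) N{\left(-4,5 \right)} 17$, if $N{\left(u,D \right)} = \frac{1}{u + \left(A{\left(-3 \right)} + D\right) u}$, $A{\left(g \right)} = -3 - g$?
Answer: $\frac{17}{12} \approx 1.4167$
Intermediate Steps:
$N{\left(u,D \right)} = \frac{1}{u + D u}$ ($N{\left(u,D \right)} = \frac{1}{u + \left(\left(-3 - -3\right) + D\right) u} = \frac{1}{u + \left(\left(-3 + 3\right) + D\right) u} = \frac{1}{u + \left(0 + D\right) u} = \frac{1}{u + D u}$)
$x{\left(W \right)} = 7 - \left(-3 + W\right) \left(8 + W\right)$ ($x{\left(W \right)} = 7 - \left(W - 3\right) \left(W + 8\right) = 7 - \left(-3 + W\right) \left(8 + W\right)$)
$\left(17 + x{\left(5 \right)}\right) N{\left(-4,5 \right)} 17 = \left(17 - 19\right) \frac{1}{\left(-4\right) \left(1 + 5\right)} 17 = \left(17 - 19\right) - \frac{1}{4 \cdot 6} \cdot 17 = \left(17 - 19\right) \left(- \frac{1}{4}\right) \frac{1}{6} \cdot 17 = \left(17 - 19\right) \left(\left(- \frac{1}{24}\right) 17\right) = \left(-2\right) \left(- \frac{17}{24}\right) = \frac{17}{12}$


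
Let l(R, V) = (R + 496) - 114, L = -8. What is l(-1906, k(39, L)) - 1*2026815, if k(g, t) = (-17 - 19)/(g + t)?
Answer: -2028339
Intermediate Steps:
k(g, t) = -36/(g + t)
l(R, V) = 382 + R (l(R, V) = (496 + R) - 114 = 382 + R)
l(-1906, k(39, L)) - 1*2026815 = (382 - 1906) - 1*2026815 = -1524 - 2026815 = -2028339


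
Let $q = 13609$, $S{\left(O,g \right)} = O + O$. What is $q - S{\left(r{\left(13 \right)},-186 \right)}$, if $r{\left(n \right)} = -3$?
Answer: $13615$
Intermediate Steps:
$S{\left(O,g \right)} = 2 O$
$q - S{\left(r{\left(13 \right)},-186 \right)} = 13609 - 2 \left(-3\right) = 13609 - -6 = 13609 + 6 = 13615$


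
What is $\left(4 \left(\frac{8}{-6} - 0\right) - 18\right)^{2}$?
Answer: $\frac{4900}{9} \approx 544.44$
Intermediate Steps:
$\left(4 \left(\frac{8}{-6} - 0\right) - 18\right)^{2} = \left(4 \left(8 \left(- \frac{1}{6}\right) + 0\right) - 18\right)^{2} = \left(4 \left(- \frac{4}{3} + 0\right) - 18\right)^{2} = \left(4 \left(- \frac{4}{3}\right) - 18\right)^{2} = \left(- \frac{16}{3} - 18\right)^{2} = \left(- \frac{70}{3}\right)^{2} = \frac{4900}{9}$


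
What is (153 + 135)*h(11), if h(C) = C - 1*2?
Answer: 2592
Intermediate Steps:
h(C) = -2 + C (h(C) = C - 2 = -2 + C)
(153 + 135)*h(11) = (153 + 135)*(-2 + 11) = 288*9 = 2592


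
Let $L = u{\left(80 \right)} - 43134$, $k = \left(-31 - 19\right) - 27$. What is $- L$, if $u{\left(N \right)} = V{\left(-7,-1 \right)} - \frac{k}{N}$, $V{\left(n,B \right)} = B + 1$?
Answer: $\frac{3450643}{80} \approx 43133.0$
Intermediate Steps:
$V{\left(n,B \right)} = 1 + B$
$k = -77$ ($k = -50 - 27 = -77$)
$u{\left(N \right)} = \frac{77}{N}$ ($u{\left(N \right)} = \left(1 - 1\right) - - \frac{77}{N} = 0 + \frac{77}{N} = \frac{77}{N}$)
$L = - \frac{3450643}{80}$ ($L = \frac{77}{80} - 43134 = - \frac{3450643}{80} \approx -43133.0$)
$- L = \left(-1\right) \left(- \frac{3450643}{80}\right) = \frac{3450643}{80}$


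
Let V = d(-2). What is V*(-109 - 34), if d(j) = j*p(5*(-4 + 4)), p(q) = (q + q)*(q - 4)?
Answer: 0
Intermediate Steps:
p(q) = 2*q*(-4 + q) (p(q) = (2*q)*(-4 + q) = 2*q*(-4 + q))
d(j) = 0 (d(j) = j*(2*(5*(-4 + 4))*(-4 + 5*(-4 + 4))) = j*(2*(5*0)*(-4 + 5*0)) = j*(2*0*(-4 + 0)) = j*(2*0*(-4)) = j*0 = 0)
V = 0
V*(-109 - 34) = 0*(-109 - 34) = 0*(-143) = 0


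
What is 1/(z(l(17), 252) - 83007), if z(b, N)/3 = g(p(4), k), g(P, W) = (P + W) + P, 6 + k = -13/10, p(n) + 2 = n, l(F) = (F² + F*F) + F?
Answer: -10/830169 ≈ -1.2046e-5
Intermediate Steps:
l(F) = F + 2*F² (l(F) = (F² + F²) + F = 2*F² + F = F + 2*F²)
p(n) = -2 + n
k = -73/10 (k = -6 - 13/10 = -73/10 ≈ -7.3000)
g(P, W) = W + 2*P
z(b, N) = -99/10 (z(b, N) = 3*(-73/10 + 2*(-2 + 4)) = 3*(-73/10 + 2*2) = 3*(-73/10 + 4) = 3*(-33/10) = -99/10)
1/(z(l(17), 252) - 83007) = 1/(-99/10 - 83007) = 1/(-830169/10) = -10/830169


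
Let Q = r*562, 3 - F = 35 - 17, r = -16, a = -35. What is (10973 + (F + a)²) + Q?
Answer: 4481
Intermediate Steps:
F = -15 (F = 3 - (35 - 17) = 3 - 1*18 = 3 - 18 = -15)
Q = -8992 (Q = -16*562 = -8992)
(10973 + (F + a)²) + Q = (10973 + (-15 - 35)²) - 8992 = (10973 + (-50)²) - 8992 = (10973 + 2500) - 8992 = 13473 - 8992 = 4481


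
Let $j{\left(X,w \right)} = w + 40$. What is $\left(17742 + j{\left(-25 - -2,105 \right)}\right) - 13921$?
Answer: $3966$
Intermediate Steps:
$j{\left(X,w \right)} = 40 + w$
$\left(17742 + j{\left(-25 - -2,105 \right)}\right) - 13921 = \left(17742 + \left(40 + 105\right)\right) - 13921 = \left(17742 + 145\right) - 13921 = 17887 - 13921 = 3966$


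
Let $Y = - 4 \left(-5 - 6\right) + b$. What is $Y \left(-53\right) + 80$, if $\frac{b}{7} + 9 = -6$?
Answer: $3313$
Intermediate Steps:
$b = -105$ ($b = -63 + 7 \left(-6\right) = -63 - 42 = -105$)
$Y = -61$ ($Y = - 4 \left(-5 - 6\right) - 105 = \left(-4\right) \left(-11\right) - 105 = 44 - 105 = -61$)
$Y \left(-53\right) + 80 = \left(-61\right) \left(-53\right) + 80 = 3233 + 80 = 3313$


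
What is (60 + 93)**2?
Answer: 23409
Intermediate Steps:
(60 + 93)**2 = 153**2 = 23409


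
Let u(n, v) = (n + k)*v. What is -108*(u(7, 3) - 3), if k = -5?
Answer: -324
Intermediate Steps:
u(n, v) = v*(-5 + n) (u(n, v) = (n - 5)*v = (-5 + n)*v = v*(-5 + n))
-108*(u(7, 3) - 3) = -108*(3*(-5 + 7) - 3) = -108*(3*2 - 3) = -108*(6 - 3) = -108*3 = -324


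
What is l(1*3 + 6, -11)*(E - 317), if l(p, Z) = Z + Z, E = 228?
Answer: 1958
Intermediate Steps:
l(p, Z) = 2*Z
l(1*3 + 6, -11)*(E - 317) = (2*(-11))*(228 - 317) = -22*(-89) = 1958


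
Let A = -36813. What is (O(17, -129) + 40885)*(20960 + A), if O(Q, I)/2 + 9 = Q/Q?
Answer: -647896257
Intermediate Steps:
O(Q, I) = -16 (O(Q, I) = -18 + 2*(Q/Q) = -18 + 2*1 = -18 + 2 = -16)
(O(17, -129) + 40885)*(20960 + A) = (-16 + 40885)*(20960 - 36813) = 40869*(-15853) = -647896257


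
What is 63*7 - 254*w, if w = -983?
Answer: 250123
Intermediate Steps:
63*7 - 254*w = 63*7 - 254*(-983) = 441 + 249682 = 250123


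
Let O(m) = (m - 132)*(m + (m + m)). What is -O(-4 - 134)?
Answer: -111780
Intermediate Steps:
O(m) = 3*m*(-132 + m) (O(m) = (-132 + m)*(m + 2*m) = (-132 + m)*(3*m) = 3*m*(-132 + m))
-O(-4 - 134) = -3*(-4 - 134)*(-132 + (-4 - 134)) = -3*(-138)*(-132 - 138) = -3*(-138)*(-270) = -1*111780 = -111780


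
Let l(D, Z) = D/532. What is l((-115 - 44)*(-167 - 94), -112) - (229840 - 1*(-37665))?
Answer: -142271161/532 ≈ -2.6743e+5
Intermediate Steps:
l(D, Z) = D/532 (l(D, Z) = D*(1/532) = D/532)
l((-115 - 44)*(-167 - 94), -112) - (229840 - 1*(-37665)) = ((-115 - 44)*(-167 - 94))/532 - (229840 - 1*(-37665)) = (-159*(-261))/532 - (229840 + 37665) = (1/532)*41499 - 1*267505 = 41499/532 - 267505 = -142271161/532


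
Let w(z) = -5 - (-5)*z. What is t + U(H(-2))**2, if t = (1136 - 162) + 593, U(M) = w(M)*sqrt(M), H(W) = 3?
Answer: 1867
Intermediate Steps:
w(z) = -5 + 5*z
U(M) = sqrt(M)*(-5 + 5*M) (U(M) = (-5 + 5*M)*sqrt(M) = sqrt(M)*(-5 + 5*M))
t = 1567 (t = 974 + 593 = 1567)
t + U(H(-2))**2 = 1567 + (5*sqrt(3)*(-1 + 3))**2 = 1567 + (5*sqrt(3)*2)**2 = 1567 + (10*sqrt(3))**2 = 1567 + 300 = 1867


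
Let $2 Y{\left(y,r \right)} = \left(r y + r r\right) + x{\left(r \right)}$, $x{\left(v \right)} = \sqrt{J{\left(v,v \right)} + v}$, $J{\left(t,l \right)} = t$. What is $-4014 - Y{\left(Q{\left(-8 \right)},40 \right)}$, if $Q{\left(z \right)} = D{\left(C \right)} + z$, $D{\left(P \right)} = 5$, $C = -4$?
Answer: $-4754 - 2 \sqrt{5} \approx -4758.5$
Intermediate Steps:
$Q{\left(z \right)} = 5 + z$
$x{\left(v \right)} = \sqrt{2} \sqrt{v}$ ($x{\left(v \right)} = \sqrt{v + v} = \sqrt{2 v} = \sqrt{2} \sqrt{v}$)
$Y{\left(y,r \right)} = \frac{r^{2}}{2} + \frac{r y}{2} + \frac{\sqrt{2} \sqrt{r}}{2}$ ($Y{\left(y,r \right)} = \frac{\left(r y + r r\right) + \sqrt{2} \sqrt{r}}{2} = \frac{\left(r y + r^{2}\right) + \sqrt{2} \sqrt{r}}{2} = \frac{\left(r^{2} + r y\right) + \sqrt{2} \sqrt{r}}{2} = \frac{r^{2} + r y + \sqrt{2} \sqrt{r}}{2} = \frac{r^{2}}{2} + \frac{r y}{2} + \frac{\sqrt{2} \sqrt{r}}{2}$)
$-4014 - Y{\left(Q{\left(-8 \right)},40 \right)} = -4014 - \left(\frac{40^{2}}{2} + \frac{1}{2} \cdot 40 \left(5 - 8\right) + \frac{\sqrt{2} \sqrt{40}}{2}\right) = -4014 - \left(\frac{1}{2} \cdot 1600 + \frac{1}{2} \cdot 40 \left(-3\right) + \frac{\sqrt{2} \cdot 2 \sqrt{10}}{2}\right) = -4014 - \left(800 - 60 + 2 \sqrt{5}\right) = -4014 - \left(740 + 2 \sqrt{5}\right) = -4754 - 2 \sqrt{5}$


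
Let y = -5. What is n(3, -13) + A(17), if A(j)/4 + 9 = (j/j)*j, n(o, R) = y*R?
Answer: 97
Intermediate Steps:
n(o, R) = -5*R
A(j) = -36 + 4*j (A(j) = -36 + 4*((j/j)*j) = -36 + 4*(1*j) = -36 + 4*j)
n(3, -13) + A(17) = -5*(-13) + (-36 + 4*17) = 65 + (-36 + 68) = 65 + 32 = 97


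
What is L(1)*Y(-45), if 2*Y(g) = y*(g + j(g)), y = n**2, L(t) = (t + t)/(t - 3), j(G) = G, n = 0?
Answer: 0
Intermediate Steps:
L(t) = 2*t/(-3 + t) (L(t) = (2*t)/(-3 + t) = 2*t/(-3 + t))
y = 0 (y = 0**2 = 0)
Y(g) = 0 (Y(g) = (0*(g + g))/2 = (0*(2*g))/2 = (1/2)*0 = 0)
L(1)*Y(-45) = (2*1/(-3 + 1))*0 = (2*1/(-2))*0 = (2*1*(-1/2))*0 = -1*0 = 0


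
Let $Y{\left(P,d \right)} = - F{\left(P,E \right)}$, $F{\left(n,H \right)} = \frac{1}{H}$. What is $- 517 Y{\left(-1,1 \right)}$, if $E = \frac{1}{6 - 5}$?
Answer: $517$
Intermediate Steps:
$E = 1$ ($E = 1^{-1} = 1$)
$Y{\left(P,d \right)} = -1$ ($Y{\left(P,d \right)} = - 1^{-1} = \left(-1\right) 1 = -1$)
$- 517 Y{\left(-1,1 \right)} = \left(-517\right) \left(-1\right) = 517$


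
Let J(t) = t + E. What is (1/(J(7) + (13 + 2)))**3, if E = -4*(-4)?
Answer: 1/54872 ≈ 1.8224e-5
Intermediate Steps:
E = 16
J(t) = 16 + t (J(t) = t + 16 = 16 + t)
(1/(J(7) + (13 + 2)))**3 = (1/((16 + 7) + (13 + 2)))**3 = (1/(23 + 15))**3 = (1/38)**3 = 1/54872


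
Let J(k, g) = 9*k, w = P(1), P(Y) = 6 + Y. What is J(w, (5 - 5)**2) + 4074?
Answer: 4137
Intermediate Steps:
w = 7 (w = 6 + 1 = 7)
J(w, (5 - 5)**2) + 4074 = 9*7 + 4074 = 63 + 4074 = 4137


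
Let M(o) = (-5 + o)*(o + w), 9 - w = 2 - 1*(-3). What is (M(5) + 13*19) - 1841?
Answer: -1594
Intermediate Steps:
w = 4 (w = 9 - (2 - 1*(-3)) = 9 - (2 + 3) = 9 - 1*5 = 9 - 5 = 4)
M(o) = (-5 + o)*(4 + o) (M(o) = (-5 + o)*(o + 4) = (-5 + o)*(4 + o))
(M(5) + 13*19) - 1841 = ((-20 + 5² - 1*5) + 13*19) - 1841 = ((-20 + 25 - 5) + 247) - 1841 = (0 + 247) - 1841 = 247 - 1841 = -1594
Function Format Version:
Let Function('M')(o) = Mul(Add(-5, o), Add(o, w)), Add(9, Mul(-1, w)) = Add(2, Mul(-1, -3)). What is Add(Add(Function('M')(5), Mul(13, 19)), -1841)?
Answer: -1594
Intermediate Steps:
w = 4 (w = Add(9, Mul(-1, Add(2, Mul(-1, -3)))) = Add(9, Mul(-1, Add(2, 3))) = Add(9, Mul(-1, 5)) = Add(9, -5) = 4)
Function('M')(o) = Mul(Add(-5, o), Add(4, o)) (Function('M')(o) = Mul(Add(-5, o), Add(o, 4)) = Mul(Add(-5, o), Add(4, o)))
Add(Add(Function('M')(5), Mul(13, 19)), -1841) = Add(Add(Add(-20, Pow(5, 2), Mul(-1, 5)), Mul(13, 19)), -1841) = Add(Add(Add(-20, 25, -5), 247), -1841) = Add(Add(0, 247), -1841) = Add(247, -1841) = -1594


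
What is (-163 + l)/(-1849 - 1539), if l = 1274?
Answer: -101/308 ≈ -0.32792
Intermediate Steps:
(-163 + l)/(-1849 - 1539) = (-163 + 1274)/(-1849 - 1539) = 1111/(-3388) = 1111*(-1/3388) = -101/308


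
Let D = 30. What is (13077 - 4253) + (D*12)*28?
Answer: 18904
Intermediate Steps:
(13077 - 4253) + (D*12)*28 = (13077 - 4253) + (30*12)*28 = 8824 + 360*28 = 8824 + 10080 = 18904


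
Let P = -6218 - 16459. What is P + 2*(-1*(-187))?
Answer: -22303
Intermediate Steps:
P = -22677
P + 2*(-1*(-187)) = -22677 + 2*(-1*(-187)) = -22677 + 2*187 = -22677 + 374 = -22303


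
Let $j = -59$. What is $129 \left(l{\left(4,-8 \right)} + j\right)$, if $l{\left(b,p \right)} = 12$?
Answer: $-6063$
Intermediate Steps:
$129 \left(l{\left(4,-8 \right)} + j\right) = 129 \left(12 - 59\right) = 129 \left(-47\right) = -6063$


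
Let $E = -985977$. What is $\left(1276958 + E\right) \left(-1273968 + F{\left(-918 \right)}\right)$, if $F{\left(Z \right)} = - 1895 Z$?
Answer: $135492974802$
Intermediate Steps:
$\left(1276958 + E\right) \left(-1273968 + F{\left(-918 \right)}\right) = \left(1276958 - 985977\right) \left(-1273968 - -1739610\right) = 290981 \left(-1273968 + 1739610\right) = 290981 \cdot 465642 = 135492974802$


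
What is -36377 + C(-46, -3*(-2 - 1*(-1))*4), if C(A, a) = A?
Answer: -36423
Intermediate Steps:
-36377 + C(-46, -3*(-2 - 1*(-1))*4) = -36377 - 46 = -36423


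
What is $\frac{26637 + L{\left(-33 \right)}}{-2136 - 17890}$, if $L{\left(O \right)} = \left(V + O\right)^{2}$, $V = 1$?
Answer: $- \frac{27661}{20026} \approx -1.3813$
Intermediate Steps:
$L{\left(O \right)} = \left(1 + O\right)^{2}$
$\frac{26637 + L{\left(-33 \right)}}{-2136 - 17890} = \frac{26637 + \left(1 - 33\right)^{2}}{-2136 - 17890} = \frac{26637 + \left(-32\right)^{2}}{-20026} = \left(26637 + 1024\right) \left(- \frac{1}{20026}\right) = 27661 \left(- \frac{1}{20026}\right) = - \frac{27661}{20026}$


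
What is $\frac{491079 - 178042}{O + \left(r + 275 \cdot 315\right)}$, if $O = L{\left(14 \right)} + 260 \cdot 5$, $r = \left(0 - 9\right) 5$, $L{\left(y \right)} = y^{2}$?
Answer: $\frac{313037}{88076} \approx 3.5542$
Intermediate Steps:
$r = -45$ ($r = \left(-9\right) 5 = -45$)
$O = 1496$ ($O = 14^{2} + 260 \cdot 5 = 196 + 1300 = 1496$)
$\frac{491079 - 178042}{O + \left(r + 275 \cdot 315\right)} = \frac{491079 - 178042}{1496 + \left(-45 + 275 \cdot 315\right)} = \frac{313037}{1496 + \left(-45 + 86625\right)} = \frac{313037}{1496 + 86580} = \frac{313037}{88076}$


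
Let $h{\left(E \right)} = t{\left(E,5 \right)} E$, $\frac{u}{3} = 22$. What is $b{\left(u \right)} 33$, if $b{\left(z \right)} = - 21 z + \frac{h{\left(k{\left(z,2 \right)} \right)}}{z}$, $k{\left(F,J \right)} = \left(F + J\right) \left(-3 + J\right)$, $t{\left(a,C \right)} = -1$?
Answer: $-45704$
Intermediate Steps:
$u = 66$ ($u = 3 \cdot 22 = 66$)
$k{\left(F,J \right)} = \left(-3 + J\right) \left(F + J\right)$
$h{\left(E \right)} = - E$
$b{\left(z \right)} = - 21 z + \frac{2 + z}{z}$ ($b{\left(z \right)} = - 21 z + \frac{\left(-1\right) \left(2^{2} - 3 z - 6 + z 2\right)}{z} = - 21 z + \frac{\left(-1\right) \left(4 - 3 z - 6 + 2 z\right)}{z} = - 21 z + \frac{\left(-1\right) \left(-2 - z\right)}{z} = - 21 z + \frac{2 + z}{z}$)
$b{\left(u \right)} 33 = \left(1 - 1386 + \frac{2}{66}\right) 33 = \left(1 - 1386 + 2 \cdot \frac{1}{66}\right) 33 = \left(1 - 1386 + \frac{1}{33}\right) 33 = \left(- \frac{45704}{33}\right) 33 = -45704$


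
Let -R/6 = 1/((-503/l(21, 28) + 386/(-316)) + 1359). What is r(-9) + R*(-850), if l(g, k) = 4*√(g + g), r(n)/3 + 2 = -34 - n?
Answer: -35123950267767/454719600007 + 3767067600*√42/454719600007 ≈ -77.189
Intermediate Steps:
r(n) = -108 - 3*n (r(n) = -6 + 3*(-34 - n) = -6 + (-102 - 3*n) = -108 - 3*n)
l(g, k) = 4*√2*√g (l(g, k) = 4*√(2*g) = 4*(√2*√g) = 4*√2*√g)
R = -6/(214529/158 - 503*√42/168) (R = -6/((-503*√42/168 + 386/(-316)) + 1359) = -6/((-503*√42/168 + 386*(-1/316)) + 1359) = -6/((-503*√42/168 - 193/158) + 1359) = -6/((-193/158 - 503*√42/168) + 1359) = -6/(214529/158 - 503*√42/168) ≈ -0.0044831)
r(-9) + R*(-850) = (-108 - 3*(-9)) + (-34166746656/7730233200119 - 75341352*√42/7730233200119)*(-850) = (-108 + 27) + (1708337332800/454719600007 + 3767067600*√42/454719600007) = -81 + (1708337332800/454719600007 + 3767067600*√42/454719600007) = -35123950267767/454719600007 + 3767067600*√42/454719600007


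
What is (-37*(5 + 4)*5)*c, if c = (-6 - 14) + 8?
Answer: 19980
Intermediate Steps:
c = -12 (c = -20 + 8 = -12)
(-37*(5 + 4)*5)*c = -37*(5 + 4)*5*(-12) = -333*5*(-12) = -37*45*(-12) = -1665*(-12) = 19980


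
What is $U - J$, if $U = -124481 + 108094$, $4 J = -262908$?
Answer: $49340$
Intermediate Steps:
$J = -65727$ ($J = \frac{1}{4} \left(-262908\right) = -65727$)
$U = -16387$
$U - J = -16387 - -65727 = -16387 + 65727 = 49340$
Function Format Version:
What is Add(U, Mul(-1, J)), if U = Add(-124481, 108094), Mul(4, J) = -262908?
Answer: 49340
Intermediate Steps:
J = -65727 (J = Mul(Rational(1, 4), -262908) = -65727)
U = -16387
Add(U, Mul(-1, J)) = Add(-16387, Mul(-1, -65727)) = Add(-16387, 65727) = 49340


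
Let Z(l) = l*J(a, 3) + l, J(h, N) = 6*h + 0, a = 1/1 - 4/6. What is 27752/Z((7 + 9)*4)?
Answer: 3469/24 ≈ 144.54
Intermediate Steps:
a = 1/3 (a = 1*1 - 4*1/6 = 1 - 2/3 = 1/3 ≈ 0.33333)
J(h, N) = 6*h
Z(l) = 3*l (Z(l) = l*(6*(1/3)) + l = l*2 + l = 2*l + l = 3*l)
27752/Z((7 + 9)*4) = 27752/((3*((7 + 9)*4))) = 27752/((3*(16*4))) = 27752/((3*64)) = 27752/192 = 27752*(1/192) = 3469/24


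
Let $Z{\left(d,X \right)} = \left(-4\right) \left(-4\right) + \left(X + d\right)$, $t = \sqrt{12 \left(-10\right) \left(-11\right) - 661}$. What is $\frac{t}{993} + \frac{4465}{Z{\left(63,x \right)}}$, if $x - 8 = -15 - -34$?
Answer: $\frac{4465}{106} + \frac{\sqrt{659}}{993} \approx 42.148$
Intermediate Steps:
$x = 27$ ($x = 8 - -19 = 8 + \left(-15 + 34\right) = 8 + 19 = 27$)
$t = \sqrt{659}$ ($t = \sqrt{\left(-120\right) \left(-11\right) - 661} = \sqrt{1320 - 661} = \sqrt{659} \approx 25.671$)
$Z{\left(d,X \right)} = 16 + X + d$ ($Z{\left(d,X \right)} = 16 + \left(X + d\right) = 16 + X + d$)
$\frac{t}{993} + \frac{4465}{Z{\left(63,x \right)}} = \frac{\sqrt{659}}{993} + \frac{4465}{16 + 27 + 63} = \sqrt{659} \cdot \frac{1}{993} + \frac{4465}{106} = \frac{\sqrt{659}}{993} + 4465 \cdot \frac{1}{106} = \frac{\sqrt{659}}{993} + \frac{4465}{106} = \frac{4465}{106} + \frac{\sqrt{659}}{993}$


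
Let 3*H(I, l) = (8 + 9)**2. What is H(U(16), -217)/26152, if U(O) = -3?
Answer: 289/78456 ≈ 0.0036836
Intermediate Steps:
H(I, l) = 289/3 (H(I, l) = (8 + 9)**2/3 = (1/3)*17**2 = (1/3)*289 = 289/3)
H(U(16), -217)/26152 = (289/3)/26152 = (289/3)*(1/26152) = 289/78456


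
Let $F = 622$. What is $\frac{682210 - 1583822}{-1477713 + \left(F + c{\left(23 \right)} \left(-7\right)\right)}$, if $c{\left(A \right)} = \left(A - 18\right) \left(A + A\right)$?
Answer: $\frac{901612}{1478701} \approx 0.60973$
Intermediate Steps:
$c{\left(A \right)} = 2 A \left(-18 + A\right)$ ($c{\left(A \right)} = \left(-18 + A\right) 2 A = 2 A \left(-18 + A\right)$)
$\frac{682210 - 1583822}{-1477713 + \left(F + c{\left(23 \right)} \left(-7\right)\right)} = \frac{682210 - 1583822}{-1477713 + \left(622 + 2 \cdot 23 \left(-18 + 23\right) \left(-7\right)\right)} = - \frac{901612}{-1477713 + \left(622 + 2 \cdot 23 \cdot 5 \left(-7\right)\right)} = - \frac{901612}{-1477713 + \left(622 + 230 \left(-7\right)\right)} = - \frac{901612}{-1477713 + \left(622 - 1610\right)} = - \frac{901612}{-1477713 - 988} = - \frac{901612}{-1478701} = \left(-901612\right) \left(- \frac{1}{1478701}\right) = \frac{901612}{1478701}$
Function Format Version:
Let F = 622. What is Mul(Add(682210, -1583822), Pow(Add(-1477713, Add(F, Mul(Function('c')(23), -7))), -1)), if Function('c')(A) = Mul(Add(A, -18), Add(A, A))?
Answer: Rational(901612, 1478701) ≈ 0.60973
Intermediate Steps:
Function('c')(A) = Mul(2, A, Add(-18, A)) (Function('c')(A) = Mul(Add(-18, A), Mul(2, A)) = Mul(2, A, Add(-18, A)))
Mul(Add(682210, -1583822), Pow(Add(-1477713, Add(F, Mul(Function('c')(23), -7))), -1)) = Mul(Add(682210, -1583822), Pow(Add(-1477713, Add(622, Mul(Mul(2, 23, Add(-18, 23)), -7))), -1)) = Mul(-901612, Pow(Add(-1477713, Add(622, Mul(Mul(2, 23, 5), -7))), -1)) = Mul(-901612, Pow(Add(-1477713, Add(622, Mul(230, -7))), -1)) = Mul(-901612, Pow(Add(-1477713, Add(622, -1610)), -1)) = Mul(-901612, Pow(Add(-1477713, -988), -1)) = Mul(-901612, Pow(-1478701, -1)) = Mul(-901612, Rational(-1, 1478701)) = Rational(901612, 1478701)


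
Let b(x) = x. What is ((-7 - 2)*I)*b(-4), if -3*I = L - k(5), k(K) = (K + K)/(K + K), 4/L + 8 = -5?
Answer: 204/13 ≈ 15.692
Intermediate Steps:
L = -4/13 (L = 4/(-8 - 5) = 4/(-13) = 4*(-1/13) = -4/13 ≈ -0.30769)
k(K) = 1 (k(K) = (2*K)/((2*K)) = (2*K)*(1/(2*K)) = 1)
I = 17/39 (I = -(-4/13 - 1*1)/3 = -(-4/13 - 1)/3 = -1/3*(-17/13) = 17/39 ≈ 0.43590)
((-7 - 2)*I)*b(-4) = ((-7 - 2)*(17/39))*(-4) = -9*17/39*(-4) = -51/13*(-4) = 204/13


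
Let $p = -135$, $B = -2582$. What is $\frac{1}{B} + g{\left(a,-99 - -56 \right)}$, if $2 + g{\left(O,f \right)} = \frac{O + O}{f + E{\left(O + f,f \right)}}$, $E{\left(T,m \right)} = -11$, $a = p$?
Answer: $\frac{7745}{2582} \approx 2.9996$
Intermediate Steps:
$a = -135$
$g{\left(O,f \right)} = -2 + \frac{2 O}{-11 + f}$ ($g{\left(O,f \right)} = -2 + \frac{O + O}{f - 11} = -2 + \frac{2 O}{-11 + f}$)
$\frac{1}{B} + g{\left(a,-99 - -56 \right)} = \frac{1}{-2582} + \frac{2 \left(11 - 135 - \left(-99 - -56\right)\right)}{-11 - 43} = - \frac{1}{2582} + \frac{2 \left(11 - 135 - \left(-99 + 56\right)\right)}{-11 + \left(-99 + 56\right)} = - \frac{1}{2582} + \frac{2 \left(11 - 135 - -43\right)}{-11 - 43} = - \frac{1}{2582} + \frac{2 \left(11 - 135 + 43\right)}{-54} = - \frac{1}{2582} + 2 \left(- \frac{1}{54}\right) \left(-81\right) = - \frac{1}{2582} + 3 = \frac{7745}{2582}$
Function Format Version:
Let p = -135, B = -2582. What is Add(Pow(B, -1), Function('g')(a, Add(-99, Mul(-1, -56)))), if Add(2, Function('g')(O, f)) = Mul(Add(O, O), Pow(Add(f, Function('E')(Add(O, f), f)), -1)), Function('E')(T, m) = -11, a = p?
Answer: Rational(7745, 2582) ≈ 2.9996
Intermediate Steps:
a = -135
Function('g')(O, f) = Add(-2, Mul(2, O, Pow(Add(-11, f), -1))) (Function('g')(O, f) = Add(-2, Mul(Add(O, O), Pow(Add(f, -11), -1))) = Add(-2, Mul(Mul(2, O), Pow(Add(-11, f), -1))) = Add(-2, Mul(2, O, Pow(Add(-11, f), -1))))
Add(Pow(B, -1), Function('g')(a, Add(-99, Mul(-1, -56)))) = Add(Pow(-2582, -1), Mul(2, Pow(Add(-11, Add(-99, Mul(-1, -56))), -1), Add(11, -135, Mul(-1, Add(-99, Mul(-1, -56)))))) = Add(Rational(-1, 2582), Mul(2, Pow(Add(-11, Add(-99, 56)), -1), Add(11, -135, Mul(-1, Add(-99, 56))))) = Add(Rational(-1, 2582), Mul(2, Pow(Add(-11, -43), -1), Add(11, -135, Mul(-1, -43)))) = Add(Rational(-1, 2582), Mul(2, Pow(-54, -1), Add(11, -135, 43))) = Add(Rational(-1, 2582), Mul(2, Rational(-1, 54), -81)) = Add(Rational(-1, 2582), 3) = Rational(7745, 2582)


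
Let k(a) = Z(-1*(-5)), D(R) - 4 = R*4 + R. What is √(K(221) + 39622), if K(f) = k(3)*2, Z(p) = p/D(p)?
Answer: 6*√925622/29 ≈ 199.05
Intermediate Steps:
D(R) = 4 + 5*R (D(R) = 4 + (R*4 + R) = 4 + (4*R + R) = 4 + 5*R)
Z(p) = p/(4 + 5*p)
k(a) = 5/29 (k(a) = (-1*(-5))/(4 + 5*(-1*(-5))) = 5/(4 + 5*5) = 5/(4 + 25) = 5/29)
K(f) = 10/29 (K(f) = (5/29)*2 = 10/29)
√(K(221) + 39622) = √(10/29 + 39622) = √(1149048/29) = 6*√925622/29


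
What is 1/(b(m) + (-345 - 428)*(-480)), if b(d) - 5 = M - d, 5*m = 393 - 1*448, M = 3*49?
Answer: 1/371203 ≈ 2.6939e-6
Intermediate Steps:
M = 147
m = -11 (m = (393 - 1*448)/5 = (393 - 448)/5 = (1/5)*(-55) = -11)
b(d) = 152 - d (b(d) = 5 + (147 - d) = 152 - d)
1/(b(m) + (-345 - 428)*(-480)) = 1/((152 - 1*(-11)) + (-345 - 428)*(-480)) = 1/((152 + 11) - 773*(-480)) = 1/(163 + 371040) = 1/371203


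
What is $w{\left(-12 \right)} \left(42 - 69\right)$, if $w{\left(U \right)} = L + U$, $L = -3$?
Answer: $405$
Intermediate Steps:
$w{\left(U \right)} = -3 + U$
$w{\left(-12 \right)} \left(42 - 69\right) = \left(-3 - 12\right) \left(42 - 69\right) = \left(-15\right) \left(-27\right) = 405$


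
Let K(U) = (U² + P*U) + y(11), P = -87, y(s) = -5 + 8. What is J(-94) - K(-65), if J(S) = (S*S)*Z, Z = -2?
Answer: -27555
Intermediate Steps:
y(s) = 3
K(U) = 3 + U² - 87*U (K(U) = (U² - 87*U) + 3 = 3 + U² - 87*U)
J(S) = -2*S² (J(S) = (S*S)*(-2) = S²*(-2) = -2*S²)
J(-94) - K(-65) = -2*(-94)² - (3 + (-65)² - 87*(-65)) = -2*8836 - (3 + 4225 + 5655) = -17672 - 1*9883 = -17672 - 9883 = -27555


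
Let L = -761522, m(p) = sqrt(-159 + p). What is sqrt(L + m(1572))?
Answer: sqrt(-761522 + 3*sqrt(157)) ≈ 872.63*I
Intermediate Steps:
sqrt(L + m(1572)) = sqrt(-761522 + sqrt(-159 + 1572)) = sqrt(-761522 + sqrt(1413)) = sqrt(-761522 + 3*sqrt(157))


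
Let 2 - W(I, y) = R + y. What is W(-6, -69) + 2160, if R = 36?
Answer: 2195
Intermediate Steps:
W(I, y) = -34 - y (W(I, y) = 2 - (36 + y) = 2 + (-36 - y) = -34 - y)
W(-6, -69) + 2160 = (-34 - 1*(-69)) + 2160 = (-34 + 69) + 2160 = 35 + 2160 = 2195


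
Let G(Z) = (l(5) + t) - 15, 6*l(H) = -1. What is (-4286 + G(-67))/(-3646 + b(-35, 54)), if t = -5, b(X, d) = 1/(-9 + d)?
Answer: 387555/328138 ≈ 1.1811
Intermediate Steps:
l(H) = -⅙ (l(H) = (⅙)*(-1) = -⅙)
G(Z) = -121/6 (G(Z) = (-⅙ - 5) - 15 = -31/6 - 15 = -121/6)
(-4286 + G(-67))/(-3646 + b(-35, 54)) = (-4286 - 121/6)/(-3646 + 1/(-9 + 54)) = -25837/(6*(-3646 + 1/45)) = -25837/(6*(-164069/45)) = -25837/6*(-45/164069) = 387555/328138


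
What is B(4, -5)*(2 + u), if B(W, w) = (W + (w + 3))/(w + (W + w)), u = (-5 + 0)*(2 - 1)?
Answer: 1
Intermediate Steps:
u = -5 (u = -5*1 = -5)
B(W, w) = (3 + W + w)/(W + 2*w) (B(W, w) = (W + (3 + w))/(W + 2*w) = (3 + W + w)/(W + 2*w))
B(4, -5)*(2 + u) = ((3 + 4 - 5)/(4 + 2*(-5)))*(2 - 5) = (2/(4 - 10))*(-3) = (2/(-6))*(-3) = -⅙*2*(-3) = -⅓*(-3) = 1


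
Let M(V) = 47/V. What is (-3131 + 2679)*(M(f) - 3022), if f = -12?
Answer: 4103143/3 ≈ 1.3677e+6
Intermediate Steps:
(-3131 + 2679)*(M(f) - 3022) = (-3131 + 2679)*(47/(-12) - 3022) = -452*(47*(-1/12) - 3022) = -452*(-47/12 - 3022) = -452*(-36311/12) = 4103143/3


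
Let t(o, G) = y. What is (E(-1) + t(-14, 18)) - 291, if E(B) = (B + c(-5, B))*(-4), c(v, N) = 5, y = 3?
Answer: -304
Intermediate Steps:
t(o, G) = 3
E(B) = -20 - 4*B (E(B) = (B + 5)*(-4) = (5 + B)*(-4) = -20 - 4*B)
(E(-1) + t(-14, 18)) - 291 = ((-20 - 4*(-1)) + 3) - 291 = ((-20 + 4) + 3) - 291 = (-16 + 3) - 291 = -13 - 291 = -304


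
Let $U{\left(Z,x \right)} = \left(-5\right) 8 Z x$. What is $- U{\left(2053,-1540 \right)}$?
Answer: $-126464800$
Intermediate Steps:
$U{\left(Z,x \right)} = - 40 Z x$
$- U{\left(2053,-1540 \right)} = - \left(-40\right) 2053 \left(-1540\right) = \left(-1\right) 126464800 = -126464800$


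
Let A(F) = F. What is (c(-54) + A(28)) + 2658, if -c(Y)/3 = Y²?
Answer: -6062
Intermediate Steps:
c(Y) = -3*Y²
(c(-54) + A(28)) + 2658 = (-3*(-54)² + 28) + 2658 = (-3*2916 + 28) + 2658 = (-8748 + 28) + 2658 = -8720 + 2658 = -6062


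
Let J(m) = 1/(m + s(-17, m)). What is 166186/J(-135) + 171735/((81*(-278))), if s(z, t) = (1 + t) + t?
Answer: -503946472109/7506 ≈ -6.7139e+7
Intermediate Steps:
s(z, t) = 1 + 2*t
J(m) = 1/(1 + 3*m) (J(m) = 1/(m + (1 + 2*m)) = 1/(1 + 3*m))
166186/J(-135) + 171735/((81*(-278))) = 166186/(1/(1 + 3*(-135))) + 171735/((81*(-278))) = 166186/(1/(1 - 405)) + 171735/(-22518) = 166186/(1/(-404)) + 171735*(-1/22518) = 166186/(-1/404) - 57245/7506 = 166186*(-404) - 57245/7506 = -67139144 - 57245/7506 = -503946472109/7506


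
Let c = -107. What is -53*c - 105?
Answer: 5566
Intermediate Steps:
-53*c - 105 = -53*(-107) - 105 = 5671 - 105 = 5566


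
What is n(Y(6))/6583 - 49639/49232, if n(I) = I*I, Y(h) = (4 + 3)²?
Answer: -208567505/324094256 ≈ -0.64354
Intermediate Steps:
Y(h) = 49 (Y(h) = 7² = 49)
n(I) = I²
n(Y(6))/6583 - 49639/49232 = 49²/6583 - 49639/49232 = 2401*(1/6583) - 49639*1/49232 = 2401/6583 - 49639/49232 = -208567505/324094256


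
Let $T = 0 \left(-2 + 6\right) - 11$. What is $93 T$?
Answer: $-1023$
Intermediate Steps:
$T = -11$ ($T = 0 \cdot 4 - 11 = 0 - 11 = -11$)
$93 T = 93 \left(-11\right) = -1023$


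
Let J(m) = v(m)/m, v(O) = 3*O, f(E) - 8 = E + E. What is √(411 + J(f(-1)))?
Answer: 3*√46 ≈ 20.347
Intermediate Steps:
f(E) = 8 + 2*E (f(E) = 8 + (E + E) = 8 + 2*E)
J(m) = 3 (J(m) = (3*m)/m = 3)
√(411 + J(f(-1))) = √(411 + 3) = √414 = 3*√46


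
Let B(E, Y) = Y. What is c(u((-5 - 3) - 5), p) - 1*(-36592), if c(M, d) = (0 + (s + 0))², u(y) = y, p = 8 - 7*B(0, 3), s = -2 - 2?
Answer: 36608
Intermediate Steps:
s = -4
p = -13 (p = 8 - 7*3 = 8 - 21 = -13)
c(M, d) = 16 (c(M, d) = (0 + (-4 + 0))² = (0 - 4)² = (-4)² = 16)
c(u((-5 - 3) - 5), p) - 1*(-36592) = 16 - 1*(-36592) = 16 + 36592 = 36608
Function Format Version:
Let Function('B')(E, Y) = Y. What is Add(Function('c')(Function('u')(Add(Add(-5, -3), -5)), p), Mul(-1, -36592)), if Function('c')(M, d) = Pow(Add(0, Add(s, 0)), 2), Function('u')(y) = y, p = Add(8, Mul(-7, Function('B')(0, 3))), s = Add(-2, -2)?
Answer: 36608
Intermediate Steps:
s = -4
p = -13 (p = Add(8, Mul(-7, 3)) = Add(8, -21) = -13)
Function('c')(M, d) = 16 (Function('c')(M, d) = Pow(Add(0, Add(-4, 0)), 2) = Pow(Add(0, -4), 2) = Pow(-4, 2) = 16)
Add(Function('c')(Function('u')(Add(Add(-5, -3), -5)), p), Mul(-1, -36592)) = Add(16, Mul(-1, -36592)) = Add(16, 36592) = 36608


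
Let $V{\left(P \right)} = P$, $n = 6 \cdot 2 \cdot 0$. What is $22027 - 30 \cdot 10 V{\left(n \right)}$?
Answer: $22027$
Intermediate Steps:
$n = 0$ ($n = 12 \cdot 0 = 0$)
$22027 - 30 \cdot 10 V{\left(n \right)} = 22027 - 30 \cdot 10 \cdot 0 = 22027 - 300 \cdot 0 = 22027 - 0 = 22027 + 0 = 22027$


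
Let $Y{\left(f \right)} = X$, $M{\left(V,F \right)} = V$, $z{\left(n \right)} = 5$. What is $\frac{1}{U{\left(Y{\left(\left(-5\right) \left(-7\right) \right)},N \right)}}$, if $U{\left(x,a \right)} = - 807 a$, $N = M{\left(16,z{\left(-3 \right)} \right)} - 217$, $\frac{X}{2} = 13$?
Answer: $\frac{1}{162207} \approx 6.165 \cdot 10^{-6}$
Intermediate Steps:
$X = 26$ ($X = 2 \cdot 13 = 26$)
$N = -201$ ($N = 16 - 217 = -201$)
$Y{\left(f \right)} = 26$
$\frac{1}{U{\left(Y{\left(\left(-5\right) \left(-7\right) \right)},N \right)}} = \frac{1}{\left(-807\right) \left(-201\right)} = \frac{1}{162207}$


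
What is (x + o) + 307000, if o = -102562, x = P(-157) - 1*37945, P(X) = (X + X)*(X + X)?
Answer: 265089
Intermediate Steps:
P(X) = 4*X² (P(X) = (2*X)*(2*X) = 4*X²)
x = 60651 (x = 4*(-157)² - 1*37945 = 4*24649 - 37945 = 98596 - 37945 = 60651)
(x + o) + 307000 = (60651 - 102562) + 307000 = -41911 + 307000 = 265089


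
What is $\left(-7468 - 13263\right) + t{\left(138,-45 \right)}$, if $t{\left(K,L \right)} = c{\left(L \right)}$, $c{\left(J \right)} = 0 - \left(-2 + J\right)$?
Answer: $-20684$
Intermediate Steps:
$c{\left(J \right)} = 2 - J$ ($c{\left(J \right)} = 0 - \left(-2 + J\right) = 2 - J$)
$t{\left(K,L \right)} = 2 - L$
$\left(-7468 - 13263\right) + t{\left(138,-45 \right)} = \left(-7468 - 13263\right) + \left(2 - -45\right) = -20731 + \left(2 + 45\right) = -20731 + 47 = -20684$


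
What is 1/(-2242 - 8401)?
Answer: -1/10643 ≈ -9.3958e-5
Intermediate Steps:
1/(-2242 - 8401) = 1/(-10643) = -1/10643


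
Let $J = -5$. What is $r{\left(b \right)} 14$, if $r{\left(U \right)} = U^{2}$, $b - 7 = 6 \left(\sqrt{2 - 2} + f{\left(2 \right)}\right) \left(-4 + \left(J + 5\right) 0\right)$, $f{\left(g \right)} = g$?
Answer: $23534$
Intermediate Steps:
$b = -41$ ($b = 7 + 6 \left(\sqrt{2 - 2} + 2\right) \left(-4 + \left(-5 + 5\right) 0\right) = 7 + 6 \left(\sqrt{0} + 2\right) \left(-4 + 0 \cdot 0\right) = 7 + 6 \left(0 + 2\right) \left(-4 + 0\right) = 7 + 6 \cdot 2 \left(-4\right) = 7 + 12 \left(-4\right) = 7 - 48 = -41$)
$r{\left(b \right)} 14 = \left(-41\right)^{2} \cdot 14 = 1681 \cdot 14 = 23534$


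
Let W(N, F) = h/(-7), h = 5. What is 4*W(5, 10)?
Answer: -20/7 ≈ -2.8571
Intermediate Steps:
W(N, F) = -5/7 (W(N, F) = 5/(-7) = 5*(-⅐) = -5/7)
4*W(5, 10) = 4*(-5/7) = -20/7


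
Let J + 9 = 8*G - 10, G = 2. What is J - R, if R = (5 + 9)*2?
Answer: -31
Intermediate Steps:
J = -3 (J = -9 + (8*2 - 10) = -9 + (16 - 10) = -9 + 6 = -3)
R = 28 (R = 14*2 = 28)
J - R = -3 - 1*28 = -3 - 28 = -31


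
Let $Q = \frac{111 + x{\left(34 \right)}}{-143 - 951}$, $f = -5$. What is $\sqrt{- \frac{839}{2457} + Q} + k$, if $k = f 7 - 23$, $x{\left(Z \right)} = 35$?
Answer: $-58 + \frac{i \sqrt{95317081314}}{447993} \approx -58.0 + 0.68915 i$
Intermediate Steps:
$Q = - \frac{73}{547}$ ($Q = \frac{111 + 35}{-143 - 951} = \frac{146}{-1094} = 146 \left(- \frac{1}{1094}\right) = - \frac{73}{547} \approx -0.13346$)
$k = -58$ ($k = \left(-5\right) 7 - 23 = -35 - 23 = -58$)
$\sqrt{- \frac{839}{2457} + Q} + k = \sqrt{- \frac{839}{2457} - \frac{73}{547}} - 58 = \sqrt{- \frac{638294}{1343979}} - 58 = \frac{i \sqrt{95317081314}}{447993} - 58 = -58 + \frac{i \sqrt{95317081314}}{447993}$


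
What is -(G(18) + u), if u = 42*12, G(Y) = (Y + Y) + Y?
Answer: -558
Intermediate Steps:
G(Y) = 3*Y (G(Y) = 2*Y + Y = 3*Y)
u = 504
-(G(18) + u) = -(3*18 + 504) = -(54 + 504) = -1*558 = -558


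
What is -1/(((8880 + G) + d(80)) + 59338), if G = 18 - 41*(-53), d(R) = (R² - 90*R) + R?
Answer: -1/69689 ≈ -1.4349e-5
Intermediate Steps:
d(R) = R² - 89*R
G = 2191 (G = 18 + 2173 = 2191)
-1/(((8880 + G) + d(80)) + 59338) = -1/(((8880 + 2191) + 80*(-89 + 80)) + 59338) = -1/((11071 + 80*(-9)) + 59338) = -1/((11071 - 720) + 59338) = -1/(10351 + 59338) = -1/69689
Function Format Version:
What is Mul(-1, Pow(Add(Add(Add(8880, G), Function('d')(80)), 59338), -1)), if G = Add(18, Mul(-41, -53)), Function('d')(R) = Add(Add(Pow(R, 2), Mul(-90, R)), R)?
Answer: Rational(-1, 69689) ≈ -1.4349e-5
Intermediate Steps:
Function('d')(R) = Add(Pow(R, 2), Mul(-89, R))
G = 2191 (G = Add(18, 2173) = 2191)
Mul(-1, Pow(Add(Add(Add(8880, G), Function('d')(80)), 59338), -1)) = Mul(-1, Pow(Add(Add(Add(8880, 2191), Mul(80, Add(-89, 80))), 59338), -1)) = Mul(-1, Pow(Add(Add(11071, Mul(80, -9)), 59338), -1)) = Mul(-1, Pow(Add(Add(11071, -720), 59338), -1)) = Mul(-1, Pow(Add(10351, 59338), -1)) = Mul(-1, Pow(69689, -1)) = Mul(-1, Rational(1, 69689)) = Rational(-1, 69689)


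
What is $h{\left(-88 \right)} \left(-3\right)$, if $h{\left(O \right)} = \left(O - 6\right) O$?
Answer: $-24816$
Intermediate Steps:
$h{\left(O \right)} = O \left(-6 + O\right)$ ($h{\left(O \right)} = \left(-6 + O\right) O = O \left(-6 + O\right)$)
$h{\left(-88 \right)} \left(-3\right) = - 88 \left(-6 - 88\right) \left(-3\right) = \left(-88\right) \left(-94\right) \left(-3\right) = 8272 \left(-3\right) = -24816$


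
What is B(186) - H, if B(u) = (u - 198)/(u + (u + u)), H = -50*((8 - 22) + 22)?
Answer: 37198/93 ≈ 399.98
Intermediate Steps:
H = -400 (H = -50*(-14 + 22) = -50*8 = -400)
B(u) = (-198 + u)/(3*u) (B(u) = (-198 + u)/(u + 2*u) = (-198 + u)/((3*u)) = (-198 + u)*(1/(3*u)) = (-198 + u)/(3*u))
B(186) - H = (1/3)*(-198 + 186)/186 - 1*(-400) = (1/3)*(1/186)*(-12) + 400 = -2/93 + 400 = 37198/93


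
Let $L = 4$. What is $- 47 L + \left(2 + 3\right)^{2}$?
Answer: $-163$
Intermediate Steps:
$- 47 L + \left(2 + 3\right)^{2} = \left(-47\right) 4 + \left(2 + 3\right)^{2} = -188 + 5^{2} = -188 + 25 = -163$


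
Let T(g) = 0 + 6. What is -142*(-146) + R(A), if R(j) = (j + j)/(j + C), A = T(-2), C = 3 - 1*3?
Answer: 20734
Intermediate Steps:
T(g) = 6
C = 0 (C = 3 - 3 = 0)
A = 6
R(j) = 2 (R(j) = (j + j)/(j + 0) = (2*j)/j = 2)
-142*(-146) + R(A) = -142*(-146) + 2 = 20732 + 2 = 20734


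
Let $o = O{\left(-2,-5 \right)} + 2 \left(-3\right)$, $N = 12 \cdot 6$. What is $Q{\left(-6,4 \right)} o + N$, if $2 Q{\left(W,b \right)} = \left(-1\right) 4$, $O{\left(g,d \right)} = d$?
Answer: $94$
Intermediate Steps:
$Q{\left(W,b \right)} = -2$ ($Q{\left(W,b \right)} = \frac{\left(-1\right) 4}{2} = \frac{1}{2} \left(-4\right) = -2$)
$N = 72$
$o = -11$ ($o = -5 + 2 \left(-3\right) = -5 - 6 = -11$)
$Q{\left(-6,4 \right)} o + N = \left(-2\right) \left(-11\right) + 72 = 22 + 72 = 94$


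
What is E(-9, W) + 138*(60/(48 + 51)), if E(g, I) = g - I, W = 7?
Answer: 744/11 ≈ 67.636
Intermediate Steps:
E(-9, W) + 138*(60/(48 + 51)) = (-9 - 1*7) + 138*(60/(48 + 51)) = (-9 - 7) + 138*(60/99) = -16 + 138*(60*(1/99)) = -16 + 138*(20/33) = -16 + 920/11 = 744/11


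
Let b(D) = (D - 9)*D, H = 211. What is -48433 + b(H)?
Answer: -5811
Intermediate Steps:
b(D) = D*(-9 + D) (b(D) = (-9 + D)*D = D*(-9 + D))
-48433 + b(H) = -48433 + 211*(-9 + 211) = -48433 + 211*202 = -48433 + 42622 = -5811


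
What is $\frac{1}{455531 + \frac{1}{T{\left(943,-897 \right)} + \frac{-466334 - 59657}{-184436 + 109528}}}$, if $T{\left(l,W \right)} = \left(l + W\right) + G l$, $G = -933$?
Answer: $\frac{65901509893}{30020180702993275} \approx 2.1952 \cdot 10^{-6}$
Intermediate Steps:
$T{\left(l,W \right)} = W - 932 l$ ($T{\left(l,W \right)} = \left(l + W\right) - 933 l = \left(W + l\right) - 933 l = W - 932 l$)
$\frac{1}{455531 + \frac{1}{T{\left(943,-897 \right)} + \frac{-466334 - 59657}{-184436 + 109528}}} = \frac{1}{455531 + \frac{1}{\left(-897 - 878876\right) + \frac{-466334 - 59657}{-184436 + 109528}}} = \frac{1}{455531 + \frac{1}{\left(-897 - 878876\right) - \frac{525991}{-74908}}} = \frac{1}{455531 + \frac{1}{-879773 - - \frac{525991}{74908}}} = \frac{1}{455531 + \frac{1}{-879773 + \frac{525991}{74908}}} = \frac{1}{455531 + \frac{1}{- \frac{65901509893}{74908}}} = \frac{1}{455531 - \frac{74908}{65901509893}} = \frac{1}{\frac{30020180702993275}{65901509893}} = \frac{65901509893}{30020180702993275}$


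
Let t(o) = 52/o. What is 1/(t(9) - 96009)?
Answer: -9/864029 ≈ -1.0416e-5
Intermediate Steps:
1/(t(9) - 96009) = 1/(52/9 - 96009) = 1/(-864029/9) = -9/864029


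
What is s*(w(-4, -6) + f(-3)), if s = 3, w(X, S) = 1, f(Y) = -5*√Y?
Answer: 3 - 15*I*√3 ≈ 3.0 - 25.981*I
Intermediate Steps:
s*(w(-4, -6) + f(-3)) = 3*(1 - 5*I*√3) = 3 - 15*I*√3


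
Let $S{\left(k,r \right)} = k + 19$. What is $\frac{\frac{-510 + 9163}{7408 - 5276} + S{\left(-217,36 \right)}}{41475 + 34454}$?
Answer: $- \frac{59069}{23125804} \approx -0.0025542$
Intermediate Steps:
$S{\left(k,r \right)} = 19 + k$
$\frac{\frac{-510 + 9163}{7408 - 5276} + S{\left(-217,36 \right)}}{41475 + 34454} = \frac{\frac{-510 + 9163}{7408 - 5276} + \left(19 - 217\right)}{41475 + 34454} = \frac{\frac{8653}{2132} - 198}{75929} = \left(8653 \cdot \frac{1}{2132} - 198\right) \frac{1}{75929} = \left(\frac{8653}{2132} - 198\right) \frac{1}{75929} = \left(- \frac{413483}{2132}\right) \frac{1}{75929} = - \frac{59069}{23125804}$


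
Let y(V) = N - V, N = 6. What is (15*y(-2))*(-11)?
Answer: -1320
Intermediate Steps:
y(V) = 6 - V
(15*y(-2))*(-11) = (15*(6 - 1*(-2)))*(-11) = (15*(6 + 2))*(-11) = (15*8)*(-11) = 120*(-11) = -1320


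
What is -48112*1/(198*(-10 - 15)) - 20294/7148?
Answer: 60862319/8845650 ≈ 6.8805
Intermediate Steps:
-48112*1/(198*(-10 - 15)) - 20294/7148 = -48112/(-25*6*33) - 20294*1/7148 = -48112/((-150*33)) - 10147/3574 = -48112/(-4950) - 10147/3574 = -48112*(-1/4950) - 10147/3574 = 24056/2475 - 10147/3574 = 60862319/8845650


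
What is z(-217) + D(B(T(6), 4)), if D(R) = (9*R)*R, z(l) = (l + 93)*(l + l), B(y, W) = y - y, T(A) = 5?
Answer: 53816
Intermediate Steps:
B(y, W) = 0
z(l) = 2*l*(93 + l) (z(l) = (93 + l)*(2*l) = 2*l*(93 + l))
D(R) = 9*R²
z(-217) + D(B(T(6), 4)) = 2*(-217)*(93 - 217) + 9*0² = 2*(-217)*(-124) + 9*0 = 53816 + 0 = 53816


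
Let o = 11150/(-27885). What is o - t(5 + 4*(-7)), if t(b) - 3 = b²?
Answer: -2969194/5577 ≈ -532.40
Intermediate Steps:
o = -2230/5577 (o = 11150*(-1/27885) = -2230/5577 ≈ -0.39986)
t(b) = 3 + b²
o - t(5 + 4*(-7)) = -2230/5577 - (3 + (5 + 4*(-7))²) = -2230/5577 - (3 + (5 - 28)²) = -2230/5577 - (3 + (-23)²) = -2230/5577 - (3 + 529) = -2230/5577 - 1*532 = -2230/5577 - 532 = -2969194/5577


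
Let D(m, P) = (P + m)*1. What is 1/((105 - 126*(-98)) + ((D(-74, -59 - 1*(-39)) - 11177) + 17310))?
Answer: 1/18492 ≈ 5.4077e-5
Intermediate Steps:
D(m, P) = P + m
1/((105 - 126*(-98)) + ((D(-74, -59 - 1*(-39)) - 11177) + 17310)) = 1/((105 - 126*(-98)) + ((((-59 - 1*(-39)) - 74) - 11177) + 17310)) = 1/((105 + 12348) + ((((-59 + 39) - 74) - 11177) + 17310)) = 1/(12453 + (((-20 - 74) - 11177) + 17310)) = 1/(12453 + ((-94 - 11177) + 17310)) = 1/(12453 + (-11271 + 17310)) = 1/(12453 + 6039) = 1/18492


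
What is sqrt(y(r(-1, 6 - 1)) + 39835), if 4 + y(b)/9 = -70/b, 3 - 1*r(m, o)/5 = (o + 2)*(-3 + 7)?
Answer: sqrt(995101)/5 ≈ 199.51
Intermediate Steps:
r(m, o) = -25 - 20*o (r(m, o) = 15 - 5*(o + 2)*(-3 + 7) = 15 - 5*(2 + o)*4 = 15 - 5*(8 + 4*o) = 15 + (-40 - 20*o) = -25 - 20*o)
y(b) = -36 - 630/b (y(b) = -36 + 9*(-70/b) = -36 - 630/b)
sqrt(y(r(-1, 6 - 1)) + 39835) = sqrt((-36 - 630/(-25 - 20*(6 - 1))) + 39835) = sqrt((-36 - 630/(-25 - 20*5)) + 39835) = sqrt((-36 - 630/(-25 - 100)) + 39835) = sqrt((-36 - 630/(-125)) + 39835) = sqrt((-36 - 630*(-1/125)) + 39835) = sqrt((-36 + 126/25) + 39835) = sqrt(-774/25 + 39835) = sqrt(995101/25) = sqrt(995101)/5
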